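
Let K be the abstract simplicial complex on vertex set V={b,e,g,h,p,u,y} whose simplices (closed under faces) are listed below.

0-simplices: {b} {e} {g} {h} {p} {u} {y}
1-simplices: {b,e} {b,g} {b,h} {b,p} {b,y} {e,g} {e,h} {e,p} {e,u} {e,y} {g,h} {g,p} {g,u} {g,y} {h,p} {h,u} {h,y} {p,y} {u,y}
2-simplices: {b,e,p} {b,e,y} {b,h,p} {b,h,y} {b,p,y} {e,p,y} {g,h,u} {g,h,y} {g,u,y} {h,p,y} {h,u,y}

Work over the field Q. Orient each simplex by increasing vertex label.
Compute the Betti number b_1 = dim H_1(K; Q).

n_0=7 n_1=19 n_2=11  [Q]
∂1: piv[be,bg,bh,bp,by,eu] rk=6  ker:eg,eh,ep,ey,gh,gp,gu,gy,hp,hu,hy,py,uy
∂2: piv[bep,bey,bhp,bhy,bpy,ghu,ghy,guy] rk=8  ker:epy,hpy,huy
b_1=(19−6)−8=5

b_1=5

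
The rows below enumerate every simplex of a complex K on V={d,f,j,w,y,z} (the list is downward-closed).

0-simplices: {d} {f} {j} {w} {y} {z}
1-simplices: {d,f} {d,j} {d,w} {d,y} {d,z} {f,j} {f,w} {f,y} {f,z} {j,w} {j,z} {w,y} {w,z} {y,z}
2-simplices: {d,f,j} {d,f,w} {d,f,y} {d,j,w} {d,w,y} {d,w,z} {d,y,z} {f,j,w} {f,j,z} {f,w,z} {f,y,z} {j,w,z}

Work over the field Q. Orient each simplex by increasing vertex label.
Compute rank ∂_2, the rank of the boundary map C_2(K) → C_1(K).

rank∂_2=9

n_0=6 n_1=14 n_2=12  [Q]
∂1: piv[df,dj,dw,dy,dz] rk=5  ker:fj,fw,fy,fz,jw,jz,wy,wz,yz
∂2: piv[dfj,dfw,dfy,djw,dwy,dwz,dyz,fjz,fwz] rk=9  ker:fjw,fyz,jwz
rk∂_2=9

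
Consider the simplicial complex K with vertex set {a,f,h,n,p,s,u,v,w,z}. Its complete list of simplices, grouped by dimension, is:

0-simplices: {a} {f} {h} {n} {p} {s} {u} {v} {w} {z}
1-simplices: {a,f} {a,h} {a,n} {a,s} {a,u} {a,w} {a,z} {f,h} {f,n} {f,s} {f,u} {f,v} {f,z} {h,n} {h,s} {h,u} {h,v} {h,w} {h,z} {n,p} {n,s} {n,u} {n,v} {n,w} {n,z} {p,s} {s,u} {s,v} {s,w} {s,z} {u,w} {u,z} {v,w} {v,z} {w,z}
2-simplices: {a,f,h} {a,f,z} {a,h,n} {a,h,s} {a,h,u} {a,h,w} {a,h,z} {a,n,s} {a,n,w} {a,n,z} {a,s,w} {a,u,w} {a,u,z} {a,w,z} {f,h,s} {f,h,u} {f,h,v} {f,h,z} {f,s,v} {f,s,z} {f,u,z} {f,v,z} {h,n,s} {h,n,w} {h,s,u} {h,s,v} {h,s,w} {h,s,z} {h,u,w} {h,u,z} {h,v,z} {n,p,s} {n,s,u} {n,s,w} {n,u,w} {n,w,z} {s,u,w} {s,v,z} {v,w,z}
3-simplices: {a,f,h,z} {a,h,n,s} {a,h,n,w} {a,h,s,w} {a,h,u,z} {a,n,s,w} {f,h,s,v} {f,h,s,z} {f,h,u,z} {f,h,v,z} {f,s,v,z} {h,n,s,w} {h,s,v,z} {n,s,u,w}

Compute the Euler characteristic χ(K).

n_0=10 n_1=35 n_2=39 n_3=14
χ=+10−35+39−14=0

χ(K)=0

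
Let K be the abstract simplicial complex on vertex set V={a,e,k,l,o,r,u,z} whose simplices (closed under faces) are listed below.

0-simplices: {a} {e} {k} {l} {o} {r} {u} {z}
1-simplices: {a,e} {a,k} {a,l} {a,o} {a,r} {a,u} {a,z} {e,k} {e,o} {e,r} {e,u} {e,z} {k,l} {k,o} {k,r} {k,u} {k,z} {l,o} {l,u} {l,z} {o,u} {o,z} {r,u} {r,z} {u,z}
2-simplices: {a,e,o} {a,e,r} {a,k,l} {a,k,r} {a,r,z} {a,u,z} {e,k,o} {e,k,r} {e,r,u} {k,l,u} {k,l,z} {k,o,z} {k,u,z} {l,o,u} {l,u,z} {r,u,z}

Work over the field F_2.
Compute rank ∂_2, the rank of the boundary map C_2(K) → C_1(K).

n_0=8 n_1=25 n_2=16  [Z2]
∂1: piv[ae,ak,al,ao,ar,au,az] rk=7  ker:ek,eo,er,eu,ez,kl,ko,kr,ku,kz,lo,lu,lz,ou,oz,ru,rz,uz
∂2: piv[aeo,aer,akl,akr,arz,auz,eko,ekr,eru,klu,klz,koz,kuz,lou,ruz] rk=15  ker:luz
rk∂_2=15

rank∂_2=15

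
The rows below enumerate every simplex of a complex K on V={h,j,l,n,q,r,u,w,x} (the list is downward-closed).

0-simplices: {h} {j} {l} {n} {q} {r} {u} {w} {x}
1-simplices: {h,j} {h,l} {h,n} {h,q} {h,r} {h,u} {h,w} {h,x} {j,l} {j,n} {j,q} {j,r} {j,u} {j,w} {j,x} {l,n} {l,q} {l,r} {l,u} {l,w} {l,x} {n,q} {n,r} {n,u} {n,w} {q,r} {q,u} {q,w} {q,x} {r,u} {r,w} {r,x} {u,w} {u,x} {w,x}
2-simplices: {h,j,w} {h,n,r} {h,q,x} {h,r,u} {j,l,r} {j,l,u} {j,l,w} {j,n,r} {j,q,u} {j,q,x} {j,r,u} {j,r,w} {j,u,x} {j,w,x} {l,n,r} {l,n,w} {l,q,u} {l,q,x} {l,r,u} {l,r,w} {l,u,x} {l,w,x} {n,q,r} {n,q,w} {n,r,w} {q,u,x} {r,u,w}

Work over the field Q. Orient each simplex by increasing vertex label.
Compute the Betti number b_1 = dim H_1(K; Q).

b_1=6

n_0=9 n_1=35 n_2=27  [Q]
∂1: piv[hj,hl,hn,hq,hr,hu,hw,hx] rk=8  ker:jl,jn,jq,jr,ju,jw,jx,ln,lq,lr,lu,lw,lx,nq,nr,nu,nw,qr,qu,qw,qx,ru,rw,rx,uw,ux,wx
∂2: piv[hjw,hnr,hqx,hru,jlr,jlu,jlw,jnr,jqu,jqx,jru,jrw,jux,jwx,lnr,lnw,lqu,lqx,nqr,nqw,ruw] rk=21  ker:lru,lrw,lux,lwx,nrw,qux
b_1=(35−8)−21=6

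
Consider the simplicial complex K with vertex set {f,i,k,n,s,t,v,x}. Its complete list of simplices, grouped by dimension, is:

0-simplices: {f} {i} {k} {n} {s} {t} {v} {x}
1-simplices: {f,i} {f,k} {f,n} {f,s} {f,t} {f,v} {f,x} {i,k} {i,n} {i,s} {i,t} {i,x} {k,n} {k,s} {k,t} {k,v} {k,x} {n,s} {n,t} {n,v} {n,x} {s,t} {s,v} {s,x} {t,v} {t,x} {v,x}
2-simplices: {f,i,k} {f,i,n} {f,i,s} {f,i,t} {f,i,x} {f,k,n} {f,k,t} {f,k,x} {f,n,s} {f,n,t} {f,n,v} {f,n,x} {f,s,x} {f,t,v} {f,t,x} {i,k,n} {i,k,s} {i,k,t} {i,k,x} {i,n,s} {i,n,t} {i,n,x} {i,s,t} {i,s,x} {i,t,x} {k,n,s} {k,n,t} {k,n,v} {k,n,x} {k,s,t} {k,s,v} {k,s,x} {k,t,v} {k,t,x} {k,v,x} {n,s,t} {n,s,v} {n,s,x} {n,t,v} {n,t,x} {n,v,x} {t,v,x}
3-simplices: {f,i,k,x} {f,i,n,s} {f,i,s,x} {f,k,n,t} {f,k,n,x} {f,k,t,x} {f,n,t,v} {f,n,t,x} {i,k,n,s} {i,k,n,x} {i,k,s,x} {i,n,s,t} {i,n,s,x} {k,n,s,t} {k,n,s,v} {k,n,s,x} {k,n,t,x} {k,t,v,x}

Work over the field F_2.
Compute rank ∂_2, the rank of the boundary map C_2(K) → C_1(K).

n_0=8 n_1=27 n_2=42 n_3=18  [Z2]
∂1: piv[fi,fk,fn,fs,ft,fv,fx] rk=7  ker:ik,in,is,it,ix,kn,ks,kt,kv,kx,ns,nt,nv,nx,st,sv,sx,tv,tx,vx
∂2: piv[fik,fin,fis,fit,fix,fkn,fkt,fkx,fns,fnt,fnv,fnx,fsx,ftv,ftx,iks,ist,knv,ksv,kvx] rk=20  ker:ikn,ikt,ikx,ins,int,inx,isx,itx,kns,knt,knx,kst,ksx,ktv,ktx,nst,nsv,nsx,ntv,ntx,nvx,tvx
∂3: piv[fikx,fins,fisx,fknt,fknx,fktx,fntv,fntx,ikns,iknx,iksx,inst,insx,knst,knsv,ktvx] rk=16  ker:knsx,kntx
rk∂_2=20

rank∂_2=20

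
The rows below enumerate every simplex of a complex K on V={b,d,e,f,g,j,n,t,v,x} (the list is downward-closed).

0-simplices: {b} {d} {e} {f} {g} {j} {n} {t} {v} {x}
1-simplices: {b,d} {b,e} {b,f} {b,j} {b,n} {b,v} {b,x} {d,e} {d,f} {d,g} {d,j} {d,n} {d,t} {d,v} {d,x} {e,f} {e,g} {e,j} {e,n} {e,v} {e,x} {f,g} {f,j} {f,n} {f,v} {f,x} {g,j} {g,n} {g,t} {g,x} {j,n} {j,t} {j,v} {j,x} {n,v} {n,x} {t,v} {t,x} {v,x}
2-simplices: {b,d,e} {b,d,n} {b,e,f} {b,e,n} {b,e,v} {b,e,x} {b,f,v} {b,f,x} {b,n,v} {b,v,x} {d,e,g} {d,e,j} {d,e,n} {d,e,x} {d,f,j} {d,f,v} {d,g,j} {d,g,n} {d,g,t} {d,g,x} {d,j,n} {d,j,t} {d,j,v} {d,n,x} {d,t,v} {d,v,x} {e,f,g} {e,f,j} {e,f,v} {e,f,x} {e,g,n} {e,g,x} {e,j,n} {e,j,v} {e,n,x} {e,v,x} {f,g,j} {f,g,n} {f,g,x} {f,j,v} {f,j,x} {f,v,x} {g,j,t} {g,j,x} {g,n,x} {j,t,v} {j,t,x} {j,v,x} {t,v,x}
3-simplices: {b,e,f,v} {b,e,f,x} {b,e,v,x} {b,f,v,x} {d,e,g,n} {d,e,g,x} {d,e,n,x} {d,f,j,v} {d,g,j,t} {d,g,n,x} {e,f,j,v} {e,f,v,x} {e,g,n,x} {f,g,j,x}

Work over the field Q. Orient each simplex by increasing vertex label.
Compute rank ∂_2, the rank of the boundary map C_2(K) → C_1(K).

n_0=10 n_1=39 n_2=49 n_3=14  [Q]
∂1: piv[bd,be,bf,bj,bn,bv,bx,dg,dt] rk=9  ker:de,df,dj,dn,dv,dx,ef,eg,ej,en,ev,ex,fg,fj,fn,fv,fx,gj,gn,gt,gx,jn,jt,jv,jx,nv,nx,tv,tx,vx
∂2: piv[bde,bdn,bef,ben,bev,bex,bfv,bfx,bnv,bvx,deg,dej,dex,dfj,dfv,dgj,dgn,dgt,dgx,djn,djt,djv,dnx,dtv,dvx,efg,fgn,fjx,jtx] rk=29  ker:den,efj,efv,efx,egn,egx,ejn,ejv,enx,evx,fgj,fgx,fjv,fvx,gjt,gjx,gnx,jtv,jvx,tvx
∂3: piv[befv,befx,bevx,bfvx,degn,degx,denx,dfjv,dgjt,dgnx,efjv,fgjx] rk=12  ker:efvx,egnx
rk∂_2=29

rank∂_2=29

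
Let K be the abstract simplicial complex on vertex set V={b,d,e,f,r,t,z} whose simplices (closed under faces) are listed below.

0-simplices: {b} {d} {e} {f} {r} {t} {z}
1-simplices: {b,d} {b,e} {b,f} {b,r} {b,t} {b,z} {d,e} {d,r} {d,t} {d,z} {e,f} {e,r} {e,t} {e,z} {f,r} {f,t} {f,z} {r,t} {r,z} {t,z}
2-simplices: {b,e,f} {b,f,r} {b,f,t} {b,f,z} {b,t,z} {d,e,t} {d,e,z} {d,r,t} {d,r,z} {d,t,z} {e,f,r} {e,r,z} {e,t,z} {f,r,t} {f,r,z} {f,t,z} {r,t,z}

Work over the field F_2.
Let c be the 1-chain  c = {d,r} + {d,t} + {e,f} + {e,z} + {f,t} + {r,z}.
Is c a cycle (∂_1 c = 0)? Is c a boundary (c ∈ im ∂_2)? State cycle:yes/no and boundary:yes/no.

cycle:yes boundary:yes

n_0=7 n_1=20 n_2=17  [Z2]
∂1: piv[bd,be,bf,br,bt,bz] rk=6  ker:de,dr,dt,dz,ef,er,et,ez,fr,ft,fz,rt,rz,tz
∂2: piv[bef,bfr,bft,bfz,btz,det,dez,drt,drz,dtz,efr,erz,frt] rk=13  ker:etz,frz,ftz,rtz
∂1c = 0
c vs im∂2: reduces to 0 ⇒ boundary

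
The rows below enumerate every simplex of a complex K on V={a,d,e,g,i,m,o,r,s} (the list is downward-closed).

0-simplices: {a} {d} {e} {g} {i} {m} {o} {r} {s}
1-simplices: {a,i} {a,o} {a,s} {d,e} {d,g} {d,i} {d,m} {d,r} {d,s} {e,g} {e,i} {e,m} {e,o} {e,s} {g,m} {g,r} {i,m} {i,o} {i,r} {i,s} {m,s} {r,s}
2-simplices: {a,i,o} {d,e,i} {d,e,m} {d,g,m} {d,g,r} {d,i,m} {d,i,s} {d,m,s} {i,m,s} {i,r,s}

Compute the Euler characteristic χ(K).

n_0=9 n_1=22 n_2=10
χ=+9−22+10=-3

χ(K)=-3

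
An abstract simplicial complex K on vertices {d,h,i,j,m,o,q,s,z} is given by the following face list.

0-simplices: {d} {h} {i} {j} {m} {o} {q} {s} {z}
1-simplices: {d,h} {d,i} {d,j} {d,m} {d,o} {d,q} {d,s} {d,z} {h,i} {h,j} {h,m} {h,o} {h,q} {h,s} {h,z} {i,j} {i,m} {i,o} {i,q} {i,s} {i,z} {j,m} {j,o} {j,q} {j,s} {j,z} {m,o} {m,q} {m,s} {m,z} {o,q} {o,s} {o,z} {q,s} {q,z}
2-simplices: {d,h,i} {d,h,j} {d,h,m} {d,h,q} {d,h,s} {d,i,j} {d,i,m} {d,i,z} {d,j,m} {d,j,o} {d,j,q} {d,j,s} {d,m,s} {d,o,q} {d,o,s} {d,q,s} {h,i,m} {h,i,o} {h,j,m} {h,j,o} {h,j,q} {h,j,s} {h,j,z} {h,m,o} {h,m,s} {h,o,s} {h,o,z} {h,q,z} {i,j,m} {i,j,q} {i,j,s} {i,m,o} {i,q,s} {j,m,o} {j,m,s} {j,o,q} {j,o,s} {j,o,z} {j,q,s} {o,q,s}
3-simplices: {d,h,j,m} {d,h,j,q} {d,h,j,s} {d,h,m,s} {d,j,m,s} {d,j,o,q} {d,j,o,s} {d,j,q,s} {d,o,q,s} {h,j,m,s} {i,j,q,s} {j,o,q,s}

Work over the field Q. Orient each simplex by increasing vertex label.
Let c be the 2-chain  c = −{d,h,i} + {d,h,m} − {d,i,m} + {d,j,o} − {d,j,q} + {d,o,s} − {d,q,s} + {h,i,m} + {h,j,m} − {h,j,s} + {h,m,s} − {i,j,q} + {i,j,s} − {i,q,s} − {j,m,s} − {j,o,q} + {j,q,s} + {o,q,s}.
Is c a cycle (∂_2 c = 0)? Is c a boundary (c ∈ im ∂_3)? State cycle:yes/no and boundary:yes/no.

cycle:yes boundary:no

n_0=9 n_1=35 n_2=40 n_3=12  [Q]
∂1: piv[dh,di,dj,dm,do,dq,ds,dz] rk=8  ker:hi,hj,hm,ho,hq,hs,hz,ij,im,io,iq,is,iz,jm,jo,jq,js,jz,mo,mq,ms,mz,oq,os,oz,qs,qz
∂2: piv[dhi,dhj,dhm,dhq,dhs,dij,dim,diz,djm,djo,djq,djs,dms,doq,dos,dqs,hio,hjo,hjz,hmo,hoz,hqz,ijq,ijs] rk=24  ker:him,hjm,hjq,hjs,hms,hos,ijm,imo,iqs,jmo,jms,joq,jos,joz,jqs,oqs
∂3: piv[dhjm,dhjq,dhjs,dhms,djms,djoq,djos,djqs,doqs,ijqs] rk=10  ker:hjms,joqs
∂2c = 0
c vs im∂3: residual ≠ 0 ⇒ not boundary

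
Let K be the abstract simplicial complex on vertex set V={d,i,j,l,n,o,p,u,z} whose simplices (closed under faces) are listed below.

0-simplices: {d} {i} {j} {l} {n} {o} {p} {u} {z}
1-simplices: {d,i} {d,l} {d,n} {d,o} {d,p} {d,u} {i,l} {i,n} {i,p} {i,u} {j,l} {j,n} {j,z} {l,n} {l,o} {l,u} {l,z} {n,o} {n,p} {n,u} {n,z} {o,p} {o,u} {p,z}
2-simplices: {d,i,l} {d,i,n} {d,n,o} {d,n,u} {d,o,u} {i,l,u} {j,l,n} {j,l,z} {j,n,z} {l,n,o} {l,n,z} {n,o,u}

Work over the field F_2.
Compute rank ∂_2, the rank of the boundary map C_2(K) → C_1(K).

rank∂_2=10

n_0=9 n_1=24 n_2=12  [Z2]
∂1: piv[di,dl,dn,do,dp,du,jl,jz] rk=8  ker:il,in,ip,iu,jn,ln,lo,lu,lz,no,np,nu,nz,op,ou,pz
∂2: piv[dil,din,dno,dnu,dou,ilu,jln,jlz,jnz,lno] rk=10  ker:lnz,nou
rk∂_2=10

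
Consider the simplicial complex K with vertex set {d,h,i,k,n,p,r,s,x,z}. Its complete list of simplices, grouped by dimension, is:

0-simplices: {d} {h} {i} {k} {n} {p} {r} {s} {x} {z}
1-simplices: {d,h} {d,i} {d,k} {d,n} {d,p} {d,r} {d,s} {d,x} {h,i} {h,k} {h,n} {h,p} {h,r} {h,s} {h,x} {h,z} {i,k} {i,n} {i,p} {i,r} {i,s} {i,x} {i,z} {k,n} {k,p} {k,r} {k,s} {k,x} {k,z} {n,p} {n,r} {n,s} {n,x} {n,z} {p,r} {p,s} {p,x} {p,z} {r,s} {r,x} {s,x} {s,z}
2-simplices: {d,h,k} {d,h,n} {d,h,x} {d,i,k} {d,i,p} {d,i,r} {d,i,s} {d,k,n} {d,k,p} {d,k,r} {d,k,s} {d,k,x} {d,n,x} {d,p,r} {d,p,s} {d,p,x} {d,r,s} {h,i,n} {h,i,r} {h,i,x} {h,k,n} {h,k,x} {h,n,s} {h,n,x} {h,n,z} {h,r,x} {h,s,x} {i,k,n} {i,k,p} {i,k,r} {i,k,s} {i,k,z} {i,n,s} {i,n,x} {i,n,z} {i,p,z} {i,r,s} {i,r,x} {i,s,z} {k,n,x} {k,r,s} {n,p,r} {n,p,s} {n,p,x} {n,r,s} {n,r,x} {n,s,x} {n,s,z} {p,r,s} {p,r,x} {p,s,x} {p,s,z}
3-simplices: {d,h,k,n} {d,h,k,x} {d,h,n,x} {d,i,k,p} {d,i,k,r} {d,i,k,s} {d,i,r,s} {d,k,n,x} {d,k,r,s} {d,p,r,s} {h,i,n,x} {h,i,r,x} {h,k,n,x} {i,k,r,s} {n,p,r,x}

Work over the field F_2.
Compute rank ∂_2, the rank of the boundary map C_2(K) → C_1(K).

n_0=10 n_1=42 n_2=52 n_3=15  [Z2]
∂1: piv[dh,di,dk,dn,dp,dr,ds,dx,hz] rk=9  ker:hi,hk,hn,hp,hr,hs,hx,ik,in,ip,ir,is,ix,iz,kn,kp,kr,ks,kx,kz,np,nr,ns,nx,nz,pr,ps,px,pz,rs,rx,sx,sz
∂2: piv[dhk,dhn,dhx,dik,dip,dir,dis,dkn,dkp,dkr,dks,dkx,dnx,dpr,dps,dpx,drs,hin,hir,hix,hns,hnz,hrx,hsx,ikn,ikz,ins,inz,ipz,isz,npr,nps] rk=32  ker:hkn,hkx,hnx,ikp,ikr,iks,inx,irs,irx,knx,krs,npx,nrs,nrx,nsx,nsz,prs,prx,psx,psz
∂3: piv[dhkn,dhkx,dhnx,dikp,dikr,diks,dirs,dknx,dkrs,dprs,hinx,hirx,nprx] rk=13  ker:hknx,ikrs
rk∂_2=32

rank∂_2=32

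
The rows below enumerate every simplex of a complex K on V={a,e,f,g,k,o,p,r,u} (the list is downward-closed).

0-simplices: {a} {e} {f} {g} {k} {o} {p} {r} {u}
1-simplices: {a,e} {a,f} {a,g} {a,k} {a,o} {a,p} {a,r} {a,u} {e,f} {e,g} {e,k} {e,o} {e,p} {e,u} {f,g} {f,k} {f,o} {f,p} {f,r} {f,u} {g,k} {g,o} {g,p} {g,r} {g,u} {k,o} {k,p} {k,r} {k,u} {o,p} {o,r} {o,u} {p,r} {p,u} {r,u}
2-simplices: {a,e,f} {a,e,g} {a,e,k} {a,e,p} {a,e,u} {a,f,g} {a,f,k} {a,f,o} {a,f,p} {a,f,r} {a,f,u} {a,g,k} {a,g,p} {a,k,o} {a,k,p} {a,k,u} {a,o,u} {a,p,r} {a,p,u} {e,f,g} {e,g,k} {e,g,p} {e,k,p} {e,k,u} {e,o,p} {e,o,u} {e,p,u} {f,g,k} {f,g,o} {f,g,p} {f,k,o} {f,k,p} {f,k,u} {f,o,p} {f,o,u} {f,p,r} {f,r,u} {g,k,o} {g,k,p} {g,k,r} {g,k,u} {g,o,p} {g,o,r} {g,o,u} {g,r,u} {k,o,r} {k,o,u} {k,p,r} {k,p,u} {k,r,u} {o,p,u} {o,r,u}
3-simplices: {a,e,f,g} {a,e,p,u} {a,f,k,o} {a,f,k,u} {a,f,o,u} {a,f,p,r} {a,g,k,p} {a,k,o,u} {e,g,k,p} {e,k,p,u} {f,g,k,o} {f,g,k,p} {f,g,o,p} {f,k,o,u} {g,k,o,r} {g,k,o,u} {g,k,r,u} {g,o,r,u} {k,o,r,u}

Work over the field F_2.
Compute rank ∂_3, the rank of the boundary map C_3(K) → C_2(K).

rank∂_3=17

n_0=9 n_1=35 n_2=52 n_3=19  [Z2]
∂1: piv[ae,af,ag,ak,ao,ap,ar,au] rk=8  ker:ef,eg,ek,eo,ep,eu,fg,fk,fo,fp,fr,fu,gk,go,gp,gr,gu,ko,kp,kr,ku,op,or,ou,pr,pu,ru
∂2: piv[aef,aeg,aek,aep,aeu,afg,afk,afo,afp,afr,afu,agk,agp,ako,akp,aku,aou,apr,apu,eop,eou,fgo,fru,gkr,gku,gor,gru] rk=27  ker:efg,egk,egp,ekp,eku,epu,fgk,fgp,fko,fkp,fku,fop,fou,fpr,gko,gkp,gop,gou,kor,kou,kpr,kpu,kru,opu,oru
∂3: piv[aefg,aepu,afko,afku,afou,afpr,agkp,akou,egkp,ekpu,fgko,fgkp,fgop,gkor,gkou,gkru,goru] rk=17  ker:fkou,koru
rk∂_3=17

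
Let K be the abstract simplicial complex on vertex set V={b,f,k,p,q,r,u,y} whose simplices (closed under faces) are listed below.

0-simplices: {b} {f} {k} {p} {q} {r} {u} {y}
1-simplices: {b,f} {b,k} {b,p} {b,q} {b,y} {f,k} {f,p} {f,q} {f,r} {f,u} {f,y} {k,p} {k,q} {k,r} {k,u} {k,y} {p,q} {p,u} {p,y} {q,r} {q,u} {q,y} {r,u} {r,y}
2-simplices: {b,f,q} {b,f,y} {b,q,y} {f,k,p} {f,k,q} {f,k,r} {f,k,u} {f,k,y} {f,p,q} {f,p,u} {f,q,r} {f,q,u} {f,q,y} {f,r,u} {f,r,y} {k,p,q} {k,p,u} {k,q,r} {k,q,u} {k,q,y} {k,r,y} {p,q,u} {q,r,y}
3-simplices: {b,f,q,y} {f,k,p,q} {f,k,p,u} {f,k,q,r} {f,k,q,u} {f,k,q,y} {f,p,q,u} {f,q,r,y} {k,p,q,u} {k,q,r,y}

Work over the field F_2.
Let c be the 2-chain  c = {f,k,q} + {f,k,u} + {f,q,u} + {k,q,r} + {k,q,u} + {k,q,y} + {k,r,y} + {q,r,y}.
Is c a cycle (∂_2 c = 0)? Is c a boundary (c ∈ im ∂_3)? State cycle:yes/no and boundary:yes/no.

n_0=8 n_1=24 n_2=23 n_3=10  [Z2]
∂1: piv[bf,bk,bp,bq,by,fr,fu] rk=7  ker:fk,fp,fq,fy,kp,kq,kr,ku,ky,pq,pu,py,qr,qu,qy,ru,ry
∂2: piv[bfq,bfy,bqy,fkp,fkq,fkr,fku,fky,fpq,fpu,fqr,fqu,fru,fry] rk=14  ker:fqy,kpq,kpu,kqr,kqu,kqy,kry,pqu,qry
∂3: piv[bfqy,fkpq,fkpu,fkqr,fkqu,fkqy,fpqu,fqry,kqry] rk=9  ker:kpqu
∂2c = 0
c vs im∂3: reduces to 0 ⇒ boundary

cycle:yes boundary:yes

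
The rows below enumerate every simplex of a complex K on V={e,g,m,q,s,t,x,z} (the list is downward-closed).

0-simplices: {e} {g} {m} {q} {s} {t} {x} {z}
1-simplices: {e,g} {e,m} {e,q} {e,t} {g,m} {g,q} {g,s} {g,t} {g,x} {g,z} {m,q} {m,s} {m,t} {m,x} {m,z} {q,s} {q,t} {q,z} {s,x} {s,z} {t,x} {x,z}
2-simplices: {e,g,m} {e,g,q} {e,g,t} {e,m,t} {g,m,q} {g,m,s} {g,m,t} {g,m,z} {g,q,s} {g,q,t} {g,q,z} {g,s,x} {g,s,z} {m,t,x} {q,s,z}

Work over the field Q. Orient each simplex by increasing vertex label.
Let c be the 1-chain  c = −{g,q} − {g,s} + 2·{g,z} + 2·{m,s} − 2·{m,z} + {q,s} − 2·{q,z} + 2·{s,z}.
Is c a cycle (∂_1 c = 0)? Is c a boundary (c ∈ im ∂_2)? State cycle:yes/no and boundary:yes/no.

n_0=8 n_1=22 n_2=15  [Q]
∂1: piv[eg,em,eq,et,gs,gx,gz] rk=7  ker:gm,gq,gt,mq,ms,mt,mx,mz,qs,qt,qz,sx,sz,tx,xz
∂2: piv[egm,egq,egt,emt,gmq,gms,gmz,gqs,gqt,gqz,gsx,gsz,mtx] rk=13  ker:gmt,qsz
∂1c = 0
c vs im∂2: reduces to 0 ⇒ boundary

cycle:yes boundary:yes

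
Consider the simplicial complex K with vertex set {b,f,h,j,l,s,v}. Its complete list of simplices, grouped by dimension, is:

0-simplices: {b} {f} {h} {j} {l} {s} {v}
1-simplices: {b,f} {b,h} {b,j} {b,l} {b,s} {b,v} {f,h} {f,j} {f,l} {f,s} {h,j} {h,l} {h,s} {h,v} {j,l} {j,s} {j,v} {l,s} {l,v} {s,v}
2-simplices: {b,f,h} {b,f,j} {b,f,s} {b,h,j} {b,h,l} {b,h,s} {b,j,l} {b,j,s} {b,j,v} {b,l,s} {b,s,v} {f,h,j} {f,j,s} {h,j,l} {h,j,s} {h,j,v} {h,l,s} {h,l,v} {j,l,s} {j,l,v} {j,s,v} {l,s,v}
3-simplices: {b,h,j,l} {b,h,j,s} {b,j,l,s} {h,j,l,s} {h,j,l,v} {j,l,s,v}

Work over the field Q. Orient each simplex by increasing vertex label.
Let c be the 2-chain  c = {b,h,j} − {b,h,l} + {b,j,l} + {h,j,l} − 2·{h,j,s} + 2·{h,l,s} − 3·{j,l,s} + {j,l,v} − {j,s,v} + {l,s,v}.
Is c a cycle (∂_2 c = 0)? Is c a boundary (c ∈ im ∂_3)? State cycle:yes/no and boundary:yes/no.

n_0=7 n_1=20 n_2=22 n_3=6  [Q]
∂1: piv[bf,bh,bj,bl,bs,bv] rk=6  ker:fh,fj,fl,fs,hj,hl,hs,hv,jl,js,jv,ls,lv,sv
∂2: piv[bfh,bfj,bfs,bhj,bhl,bhs,bjl,bjs,bjv,bls,bsv,hjv,hlv] rk=13  ker:fhj,fjs,hjl,hjs,hls,jls,jlv,jsv,lsv
∂3: piv[bhjl,bhjs,bjls,hjls,hjlv,jlsv] rk=6
∂2c = 0
c vs im∂3: reduces to 0 ⇒ boundary

cycle:yes boundary:yes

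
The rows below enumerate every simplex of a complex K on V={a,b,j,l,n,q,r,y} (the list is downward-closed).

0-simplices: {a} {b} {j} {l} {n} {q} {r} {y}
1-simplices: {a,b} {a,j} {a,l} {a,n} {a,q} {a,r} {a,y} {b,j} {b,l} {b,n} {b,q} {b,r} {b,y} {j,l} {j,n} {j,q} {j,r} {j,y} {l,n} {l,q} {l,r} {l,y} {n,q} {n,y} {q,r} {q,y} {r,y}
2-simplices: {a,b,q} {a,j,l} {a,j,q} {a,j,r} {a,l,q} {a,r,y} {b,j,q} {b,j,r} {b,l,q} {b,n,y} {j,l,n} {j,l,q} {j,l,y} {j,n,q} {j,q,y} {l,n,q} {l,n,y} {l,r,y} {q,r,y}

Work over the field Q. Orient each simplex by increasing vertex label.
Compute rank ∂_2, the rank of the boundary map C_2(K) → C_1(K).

rank∂_2=17

n_0=8 n_1=27 n_2=19  [Q]
∂1: piv[ab,aj,al,an,aq,ar,ay] rk=7  ker:bj,bl,bn,bq,br,by,jl,jn,jq,jr,jy,ln,lq,lr,ly,nq,ny,qr,qy,ry
∂2: piv[abq,ajl,ajq,ajr,alq,ary,bjq,bjr,blq,bny,jln,jly,jnq,jqy,lny,lry,qry] rk=17  ker:jlq,lnq
rk∂_2=17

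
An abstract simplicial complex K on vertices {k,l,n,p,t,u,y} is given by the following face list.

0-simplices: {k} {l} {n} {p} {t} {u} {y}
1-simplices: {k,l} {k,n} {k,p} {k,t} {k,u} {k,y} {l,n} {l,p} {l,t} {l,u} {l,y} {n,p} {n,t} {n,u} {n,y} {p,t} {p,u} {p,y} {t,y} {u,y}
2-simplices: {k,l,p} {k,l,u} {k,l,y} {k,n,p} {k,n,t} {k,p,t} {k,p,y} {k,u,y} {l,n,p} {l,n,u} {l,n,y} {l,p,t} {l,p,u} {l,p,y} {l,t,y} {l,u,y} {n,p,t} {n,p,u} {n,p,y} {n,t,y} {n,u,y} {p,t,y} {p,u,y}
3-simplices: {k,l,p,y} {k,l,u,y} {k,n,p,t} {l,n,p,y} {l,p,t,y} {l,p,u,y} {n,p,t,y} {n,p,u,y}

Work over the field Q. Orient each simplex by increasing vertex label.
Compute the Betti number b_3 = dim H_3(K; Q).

n_0=7 n_1=20 n_2=23 n_3=8  [Q]
∂1: piv[kl,kn,kp,kt,ku,ky] rk=6  ker:ln,lp,lt,lu,ly,np,nt,nu,ny,pt,pu,py,ty,uy
∂2: piv[klp,klu,kly,knp,knt,kpt,kpy,kuy,lnp,lnu,lny,lpt,lpu,lty] rk=14  ker:lpy,luy,npt,npu,npy,nty,nuy,pty,puy
∂3: piv[klpy,kluy,knpt,lnpy,lpty,lpuy,npty,npuy] rk=8
b_3=(8−8)−0=0

b_3=0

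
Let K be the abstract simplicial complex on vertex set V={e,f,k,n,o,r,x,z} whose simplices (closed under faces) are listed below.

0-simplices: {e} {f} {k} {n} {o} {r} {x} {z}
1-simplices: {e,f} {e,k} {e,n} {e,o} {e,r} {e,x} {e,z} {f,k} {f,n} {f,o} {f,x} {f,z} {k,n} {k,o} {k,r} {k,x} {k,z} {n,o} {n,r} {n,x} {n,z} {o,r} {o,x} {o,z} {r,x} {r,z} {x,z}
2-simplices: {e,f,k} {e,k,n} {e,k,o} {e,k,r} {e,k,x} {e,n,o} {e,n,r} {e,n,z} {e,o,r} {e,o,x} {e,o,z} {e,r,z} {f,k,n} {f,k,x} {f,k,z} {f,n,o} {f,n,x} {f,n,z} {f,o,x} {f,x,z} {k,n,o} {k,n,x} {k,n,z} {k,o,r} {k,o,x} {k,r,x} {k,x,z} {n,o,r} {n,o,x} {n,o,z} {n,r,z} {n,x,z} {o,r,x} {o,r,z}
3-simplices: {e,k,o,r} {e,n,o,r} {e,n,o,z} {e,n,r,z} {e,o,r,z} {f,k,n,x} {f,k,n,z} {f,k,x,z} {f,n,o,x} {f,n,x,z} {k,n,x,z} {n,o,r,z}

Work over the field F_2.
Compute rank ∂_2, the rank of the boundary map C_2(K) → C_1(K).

n_0=8 n_1=27 n_2=34 n_3=12  [Z2]
∂1: piv[ef,ek,en,eo,er,ex,ez] rk=7  ker:fk,fn,fo,fx,fz,kn,ko,kr,kx,kz,no,nr,nx,nz,or,ox,oz,rx,rz,xz
∂2: piv[efk,ekn,eko,ekr,ekx,eno,enr,enz,eor,eox,eoz,erz,fkn,fkx,fkz,fno,fnx,fnz,fxz,krx] rk=20  ker:fox,kno,knx,knz,kor,kox,kxz,nor,nox,noz,nrz,nxz,orx,orz
∂3: piv[ekor,enor,enoz,enrz,eorz,fknx,fknz,fkxz,fnox,fnxz] rk=10  ker:knxz,norz
rk∂_2=20

rank∂_2=20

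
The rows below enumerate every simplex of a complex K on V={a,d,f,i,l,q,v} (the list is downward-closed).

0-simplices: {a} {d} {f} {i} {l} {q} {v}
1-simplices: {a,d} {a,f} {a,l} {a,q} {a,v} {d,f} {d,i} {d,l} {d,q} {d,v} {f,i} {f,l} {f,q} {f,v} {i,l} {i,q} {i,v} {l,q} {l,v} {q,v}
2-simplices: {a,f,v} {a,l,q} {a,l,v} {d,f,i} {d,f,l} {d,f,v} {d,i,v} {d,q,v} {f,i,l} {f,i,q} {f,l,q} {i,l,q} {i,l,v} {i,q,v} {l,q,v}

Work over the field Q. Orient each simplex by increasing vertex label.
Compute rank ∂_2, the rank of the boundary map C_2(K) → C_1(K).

rank∂_2=13

n_0=7 n_1=20 n_2=15  [Q]
∂1: piv[ad,af,al,aq,av,di] rk=6  ker:df,dl,dq,dv,fi,fl,fq,fv,il,iq,iv,lq,lv,qv
∂2: piv[afv,alq,alv,dfi,dfl,dfv,div,dqv,fil,fiq,flq,ilv,iqv] rk=13  ker:ilq,lqv
rk∂_2=13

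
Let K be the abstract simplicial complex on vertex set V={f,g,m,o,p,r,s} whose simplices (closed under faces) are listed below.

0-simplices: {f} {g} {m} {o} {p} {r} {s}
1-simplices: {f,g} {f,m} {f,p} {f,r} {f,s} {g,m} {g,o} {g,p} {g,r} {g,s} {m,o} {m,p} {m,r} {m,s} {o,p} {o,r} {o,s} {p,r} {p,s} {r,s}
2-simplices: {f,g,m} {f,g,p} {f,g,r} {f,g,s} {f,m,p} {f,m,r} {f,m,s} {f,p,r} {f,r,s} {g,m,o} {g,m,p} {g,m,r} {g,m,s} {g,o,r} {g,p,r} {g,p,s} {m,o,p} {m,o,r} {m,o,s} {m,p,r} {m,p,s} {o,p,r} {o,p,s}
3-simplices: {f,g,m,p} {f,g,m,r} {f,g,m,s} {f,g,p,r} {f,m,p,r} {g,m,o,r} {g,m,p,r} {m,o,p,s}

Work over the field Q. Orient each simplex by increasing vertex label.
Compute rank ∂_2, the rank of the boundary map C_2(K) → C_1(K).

rank∂_2=14

n_0=7 n_1=20 n_2=23 n_3=8  [Q]
∂1: piv[fg,fm,fp,fr,fs,go] rk=6  ker:gm,gp,gr,gs,mo,mp,mr,ms,op,or,os,pr,ps,rs
∂2: piv[fgm,fgp,fgr,fgs,fmp,fmr,fms,fpr,frs,gmo,gor,gps,mop,mos] rk=14  ker:gmp,gmr,gms,gpr,mor,mpr,mps,opr,ops
∂3: piv[fgmp,fgmr,fgms,fgpr,fmpr,gmor,mops] rk=7  ker:gmpr
rk∂_2=14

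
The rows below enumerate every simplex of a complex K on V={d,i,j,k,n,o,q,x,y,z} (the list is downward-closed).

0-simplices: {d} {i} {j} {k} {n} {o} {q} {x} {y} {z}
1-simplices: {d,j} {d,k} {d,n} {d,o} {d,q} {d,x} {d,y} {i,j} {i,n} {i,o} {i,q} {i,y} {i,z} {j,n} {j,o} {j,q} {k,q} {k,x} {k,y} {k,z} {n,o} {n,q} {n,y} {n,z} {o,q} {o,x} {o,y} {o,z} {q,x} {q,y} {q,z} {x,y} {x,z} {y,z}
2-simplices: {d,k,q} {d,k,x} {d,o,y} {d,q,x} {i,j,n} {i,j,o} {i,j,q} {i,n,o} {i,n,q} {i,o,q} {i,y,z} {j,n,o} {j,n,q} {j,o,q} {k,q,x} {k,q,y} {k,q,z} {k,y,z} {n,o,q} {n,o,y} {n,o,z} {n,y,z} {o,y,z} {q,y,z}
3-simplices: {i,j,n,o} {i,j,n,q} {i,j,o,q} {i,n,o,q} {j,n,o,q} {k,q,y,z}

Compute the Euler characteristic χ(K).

χ(K)=-6

n_0=10 n_1=34 n_2=24 n_3=6
χ=+10−34+24−6=-6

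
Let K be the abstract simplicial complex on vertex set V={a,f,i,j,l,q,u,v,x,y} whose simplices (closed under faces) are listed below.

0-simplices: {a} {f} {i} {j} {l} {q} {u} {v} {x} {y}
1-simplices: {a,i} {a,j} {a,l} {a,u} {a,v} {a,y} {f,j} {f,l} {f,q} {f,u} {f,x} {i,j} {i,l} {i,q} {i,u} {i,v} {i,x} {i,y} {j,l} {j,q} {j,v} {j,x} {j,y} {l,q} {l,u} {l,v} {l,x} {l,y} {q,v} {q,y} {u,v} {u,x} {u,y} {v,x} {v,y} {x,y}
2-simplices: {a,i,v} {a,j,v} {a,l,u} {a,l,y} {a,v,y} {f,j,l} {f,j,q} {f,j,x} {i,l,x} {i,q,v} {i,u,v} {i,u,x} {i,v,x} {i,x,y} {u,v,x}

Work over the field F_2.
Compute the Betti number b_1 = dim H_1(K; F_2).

n_0=10 n_1=36 n_2=15  [Z2]
∂1: piv[ai,aj,al,au,av,ay,fj,fq,fx] rk=9  ker:fl,fu,ij,il,iq,iu,iv,ix,iy,jl,jq,jv,jx,jy,lq,lu,lv,lx,ly,qv,qy,uv,ux,uy,vx,vy,xy
∂2: piv[aiv,ajv,alu,aly,avy,fjl,fjq,fjx,ilx,iqv,iuv,iux,ivx,ixy] rk=14  ker:uvx
b_1=(36−9)−14=13

b_1=13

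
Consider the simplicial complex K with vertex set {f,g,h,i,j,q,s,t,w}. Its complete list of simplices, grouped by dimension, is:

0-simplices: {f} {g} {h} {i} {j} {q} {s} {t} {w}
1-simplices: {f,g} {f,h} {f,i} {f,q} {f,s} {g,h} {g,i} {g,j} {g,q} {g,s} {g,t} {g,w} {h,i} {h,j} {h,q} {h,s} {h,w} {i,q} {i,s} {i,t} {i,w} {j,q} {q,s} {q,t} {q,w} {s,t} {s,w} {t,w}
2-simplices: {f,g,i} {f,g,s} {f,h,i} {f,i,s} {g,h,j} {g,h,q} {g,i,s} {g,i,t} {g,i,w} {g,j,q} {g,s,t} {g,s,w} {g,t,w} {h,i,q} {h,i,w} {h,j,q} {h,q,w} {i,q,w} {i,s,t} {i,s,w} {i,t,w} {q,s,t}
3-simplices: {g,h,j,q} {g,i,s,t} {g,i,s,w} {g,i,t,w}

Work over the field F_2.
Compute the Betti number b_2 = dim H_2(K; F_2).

n_0=9 n_1=28 n_2=22 n_3=4  [Z2]
∂1: piv[fg,fh,fi,fq,fs,gj,gt,gw] rk=8  ker:gh,gi,gq,gs,hi,hj,hq,hs,hw,iq,is,it,iw,jq,qs,qt,qw,st,sw,tw
∂2: piv[fgi,fgs,fhi,fis,ghj,ghq,git,giw,gjq,gst,gsw,gtw,hiq,hiw,hqw,qst] rk=16  ker:gis,hjq,iqw,ist,isw,itw
∂3: piv[ghjq,gist,gisw,gitw] rk=4
b_2=(22−16)−4=2

b_2=2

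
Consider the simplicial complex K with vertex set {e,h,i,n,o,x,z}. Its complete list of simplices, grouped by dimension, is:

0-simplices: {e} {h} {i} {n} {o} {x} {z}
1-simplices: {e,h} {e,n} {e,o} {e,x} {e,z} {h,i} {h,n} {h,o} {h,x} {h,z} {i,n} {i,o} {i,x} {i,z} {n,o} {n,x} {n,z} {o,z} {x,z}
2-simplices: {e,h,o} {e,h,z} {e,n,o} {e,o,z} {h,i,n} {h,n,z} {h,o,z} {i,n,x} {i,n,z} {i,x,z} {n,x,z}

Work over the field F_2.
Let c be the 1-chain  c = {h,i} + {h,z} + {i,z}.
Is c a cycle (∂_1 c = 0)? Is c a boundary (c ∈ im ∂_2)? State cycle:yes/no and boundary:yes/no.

n_0=7 n_1=19 n_2=11  [Z2]
∂1: piv[eh,en,eo,ex,ez,hi] rk=6  ker:hn,ho,hx,hz,in,io,ix,iz,no,nx,nz,oz,xz
∂2: piv[eho,ehz,eno,eoz,hin,hnz,inx,inz,ixz] rk=9  ker:hoz,nxz
∂1c = 0
c vs im∂2: reduces to 0 ⇒ boundary

cycle:yes boundary:yes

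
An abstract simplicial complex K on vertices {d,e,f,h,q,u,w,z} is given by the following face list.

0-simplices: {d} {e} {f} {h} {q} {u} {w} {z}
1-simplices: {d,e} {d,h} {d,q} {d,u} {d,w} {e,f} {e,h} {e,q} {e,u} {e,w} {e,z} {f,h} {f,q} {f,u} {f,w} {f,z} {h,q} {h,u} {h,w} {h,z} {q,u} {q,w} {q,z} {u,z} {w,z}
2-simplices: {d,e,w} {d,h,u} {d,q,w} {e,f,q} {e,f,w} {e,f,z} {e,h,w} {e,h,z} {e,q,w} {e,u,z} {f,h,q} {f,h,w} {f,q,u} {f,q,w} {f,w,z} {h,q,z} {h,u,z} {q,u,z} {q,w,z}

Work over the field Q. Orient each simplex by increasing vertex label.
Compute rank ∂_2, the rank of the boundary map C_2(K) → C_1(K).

rank∂_2=17

n_0=8 n_1=25 n_2=19  [Q]
∂1: piv[de,dh,dq,du,dw,ef,ez] rk=7  ker:eh,eq,eu,ew,fh,fq,fu,fw,fz,hq,hu,hw,hz,qu,qw,qz,uz,wz
∂2: piv[dew,dhu,dqw,efq,efw,efz,ehw,ehz,eqw,euz,fhq,fhw,fqu,fwz,hqz,huz,quz] rk=17  ker:fqw,qwz
rk∂_2=17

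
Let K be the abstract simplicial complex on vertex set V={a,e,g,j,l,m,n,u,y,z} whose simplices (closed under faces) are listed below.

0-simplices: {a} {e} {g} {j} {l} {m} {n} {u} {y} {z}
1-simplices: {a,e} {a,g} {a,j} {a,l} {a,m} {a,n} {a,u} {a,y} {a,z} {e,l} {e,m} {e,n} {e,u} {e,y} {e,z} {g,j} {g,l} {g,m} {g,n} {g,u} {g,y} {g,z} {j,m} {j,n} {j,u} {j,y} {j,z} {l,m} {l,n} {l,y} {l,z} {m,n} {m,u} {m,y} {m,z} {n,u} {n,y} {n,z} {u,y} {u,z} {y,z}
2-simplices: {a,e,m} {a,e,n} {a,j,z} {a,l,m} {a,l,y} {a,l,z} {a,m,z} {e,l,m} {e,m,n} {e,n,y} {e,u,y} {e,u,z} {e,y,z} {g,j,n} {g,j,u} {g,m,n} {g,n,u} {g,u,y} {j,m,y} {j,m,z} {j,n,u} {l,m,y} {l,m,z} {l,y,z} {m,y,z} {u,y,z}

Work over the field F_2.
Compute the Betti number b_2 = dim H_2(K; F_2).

n_0=10 n_1=41 n_2=26  [Z2]
∂1: piv[ae,ag,aj,al,am,an,au,ay,az] rk=9  ker:el,em,en,eu,ey,ez,gj,gl,gm,gn,gu,gy,gz,jm,jn,ju,jy,jz,lm,ln,ly,lz,mn,mu,my,mz,nu,ny,nz,uy,uz,yz
∂2: piv[aem,aen,ajz,alm,aly,alz,amz,elm,emn,eny,euy,euz,eyz,gjn,gju,gmn,gnu,guy,jmy,jmz,lmy,lyz] rk=22  ker:jnu,lmz,myz,uyz
b_2=(26−22)−0=4

b_2=4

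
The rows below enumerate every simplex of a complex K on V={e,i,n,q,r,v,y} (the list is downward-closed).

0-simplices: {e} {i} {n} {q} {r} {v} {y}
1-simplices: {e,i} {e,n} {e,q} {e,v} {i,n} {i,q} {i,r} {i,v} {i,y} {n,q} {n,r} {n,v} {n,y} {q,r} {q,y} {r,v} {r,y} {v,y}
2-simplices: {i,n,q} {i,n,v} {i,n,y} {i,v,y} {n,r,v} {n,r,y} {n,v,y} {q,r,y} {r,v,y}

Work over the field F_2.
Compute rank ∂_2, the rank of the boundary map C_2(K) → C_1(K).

rank∂_2=7

n_0=7 n_1=18 n_2=9  [Z2]
∂1: piv[ei,en,eq,ev,ir,iy] rk=6  ker:in,iq,iv,nq,nr,nv,ny,qr,qy,rv,ry,vy
∂2: piv[inq,inv,iny,ivy,nrv,nry,qry] rk=7  ker:nvy,rvy
rk∂_2=7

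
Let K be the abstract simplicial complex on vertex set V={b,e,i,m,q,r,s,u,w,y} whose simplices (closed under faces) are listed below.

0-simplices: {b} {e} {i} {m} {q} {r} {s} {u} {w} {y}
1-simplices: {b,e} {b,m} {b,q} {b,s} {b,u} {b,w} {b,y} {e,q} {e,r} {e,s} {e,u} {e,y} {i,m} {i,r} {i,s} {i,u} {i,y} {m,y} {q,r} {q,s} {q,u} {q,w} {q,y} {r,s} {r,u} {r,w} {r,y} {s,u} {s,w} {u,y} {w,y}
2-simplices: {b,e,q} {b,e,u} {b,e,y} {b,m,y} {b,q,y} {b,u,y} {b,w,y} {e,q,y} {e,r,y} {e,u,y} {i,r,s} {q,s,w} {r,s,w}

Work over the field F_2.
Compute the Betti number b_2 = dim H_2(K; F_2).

b_2=2

n_0=10 n_1=31 n_2=13  [Z2]
∂1: piv[be,bm,bq,bs,bu,bw,by,er,im] rk=9  ker:eq,es,eu,ey,ir,is,iu,iy,my,qr,qs,qu,qw,qy,rs,ru,rw,ry,su,sw,uy,wy
∂2: piv[beq,beu,bey,bmy,bqy,buy,bwy,ery,irs,qsw,rsw] rk=11  ker:eqy,euy
b_2=(13−11)−0=2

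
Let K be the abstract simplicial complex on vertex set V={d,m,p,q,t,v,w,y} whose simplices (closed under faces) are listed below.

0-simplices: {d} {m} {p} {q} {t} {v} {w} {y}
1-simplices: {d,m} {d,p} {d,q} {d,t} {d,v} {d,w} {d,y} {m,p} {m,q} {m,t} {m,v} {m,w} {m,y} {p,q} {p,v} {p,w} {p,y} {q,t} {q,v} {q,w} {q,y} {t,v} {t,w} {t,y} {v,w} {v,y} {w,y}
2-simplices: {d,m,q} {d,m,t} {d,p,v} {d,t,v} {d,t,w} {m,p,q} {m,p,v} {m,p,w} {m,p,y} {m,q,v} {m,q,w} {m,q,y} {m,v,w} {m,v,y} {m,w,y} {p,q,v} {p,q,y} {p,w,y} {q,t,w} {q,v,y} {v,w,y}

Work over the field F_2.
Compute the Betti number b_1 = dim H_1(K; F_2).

n_0=8 n_1=27 n_2=21  [Z2]
∂1: piv[dm,dp,dq,dt,dv,dw,dy] rk=7  ker:mp,mq,mt,mv,mw,my,pq,pv,pw,py,qt,qv,qw,qy,tv,tw,ty,vw,vy,wy
∂2: piv[dmq,dmt,dpv,dtv,dtw,mpq,mpv,mpw,mpy,mqv,mqw,mqy,mvw,mvy,mwy,qtw] rk=16  ker:pqv,pqy,pwy,qvy,vwy
b_1=(27−7)−16=4

b_1=4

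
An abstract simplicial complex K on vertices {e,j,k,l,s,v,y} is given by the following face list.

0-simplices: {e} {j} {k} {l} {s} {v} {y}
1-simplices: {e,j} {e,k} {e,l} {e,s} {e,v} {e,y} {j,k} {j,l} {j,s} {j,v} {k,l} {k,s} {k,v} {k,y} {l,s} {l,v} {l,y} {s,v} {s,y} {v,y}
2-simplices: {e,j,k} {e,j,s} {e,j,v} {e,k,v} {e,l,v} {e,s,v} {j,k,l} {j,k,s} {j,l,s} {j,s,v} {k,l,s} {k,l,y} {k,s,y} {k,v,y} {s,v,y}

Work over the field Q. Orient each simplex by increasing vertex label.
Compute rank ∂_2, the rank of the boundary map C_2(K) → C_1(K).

n_0=7 n_1=20 n_2=15  [Q]
∂1: piv[ej,ek,el,es,ev,ey] rk=6  ker:jk,jl,js,jv,kl,ks,kv,ky,ls,lv,ly,sv,sy,vy
∂2: piv[ejk,ejs,ejv,ekv,elv,esv,jkl,jks,jls,kly,ksy,kvy] rk=12  ker:jsv,kls,svy
rk∂_2=12

rank∂_2=12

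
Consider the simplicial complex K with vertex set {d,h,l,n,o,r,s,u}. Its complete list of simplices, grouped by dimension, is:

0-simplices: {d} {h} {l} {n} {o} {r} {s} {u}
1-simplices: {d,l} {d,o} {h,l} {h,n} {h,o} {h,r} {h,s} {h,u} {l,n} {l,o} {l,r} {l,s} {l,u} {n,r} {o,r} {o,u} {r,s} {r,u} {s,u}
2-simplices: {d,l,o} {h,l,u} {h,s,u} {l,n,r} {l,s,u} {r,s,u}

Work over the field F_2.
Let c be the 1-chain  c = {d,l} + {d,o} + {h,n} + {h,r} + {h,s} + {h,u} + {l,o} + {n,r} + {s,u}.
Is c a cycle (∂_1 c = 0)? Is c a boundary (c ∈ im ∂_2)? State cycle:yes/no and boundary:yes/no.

cycle:yes boundary:no

n_0=8 n_1=19 n_2=6  [Z2]
∂1: piv[dl,do,hl,hn,hr,hs,hu] rk=7  ker:ho,ln,lo,lr,ls,lu,nr,or,ou,rs,ru,su
∂2: piv[dlo,hlu,hsu,lnr,lsu,rsu] rk=6
∂1c = 0
c vs im∂2: residual ≠ 0 ⇒ not boundary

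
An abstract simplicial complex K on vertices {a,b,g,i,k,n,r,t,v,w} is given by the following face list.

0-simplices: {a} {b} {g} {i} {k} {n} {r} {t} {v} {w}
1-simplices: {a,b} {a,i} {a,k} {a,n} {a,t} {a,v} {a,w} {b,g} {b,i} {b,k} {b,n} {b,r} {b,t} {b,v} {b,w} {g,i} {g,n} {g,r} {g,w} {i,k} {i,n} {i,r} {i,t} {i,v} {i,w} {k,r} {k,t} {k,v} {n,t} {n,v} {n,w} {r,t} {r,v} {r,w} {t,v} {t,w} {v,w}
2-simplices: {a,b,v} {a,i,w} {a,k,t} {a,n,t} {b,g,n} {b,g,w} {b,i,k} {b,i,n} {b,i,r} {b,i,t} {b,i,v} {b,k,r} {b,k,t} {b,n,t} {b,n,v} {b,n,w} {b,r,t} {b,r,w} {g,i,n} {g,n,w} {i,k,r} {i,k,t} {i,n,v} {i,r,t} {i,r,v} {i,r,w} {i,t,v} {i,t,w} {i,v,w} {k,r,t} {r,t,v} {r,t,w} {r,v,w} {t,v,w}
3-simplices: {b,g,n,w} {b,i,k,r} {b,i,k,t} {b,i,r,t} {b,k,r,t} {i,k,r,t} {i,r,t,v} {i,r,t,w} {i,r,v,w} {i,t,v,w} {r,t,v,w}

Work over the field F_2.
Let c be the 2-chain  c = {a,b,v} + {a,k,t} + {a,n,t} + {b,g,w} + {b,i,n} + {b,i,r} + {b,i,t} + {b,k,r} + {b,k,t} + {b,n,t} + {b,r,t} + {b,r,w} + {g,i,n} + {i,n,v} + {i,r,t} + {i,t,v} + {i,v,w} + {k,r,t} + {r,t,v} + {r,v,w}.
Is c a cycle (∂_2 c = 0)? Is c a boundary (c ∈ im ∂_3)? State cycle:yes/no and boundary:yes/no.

n_0=10 n_1=37 n_2=34 n_3=11  [Z2]
∂1: piv[ab,ai,ak,an,at,av,aw,bg,br] rk=9  ker:bi,bk,bn,bt,bv,bw,gi,gn,gr,gw,ik,in,ir,it,iv,iw,kr,kt,kv,nt,nv,nw,rt,rv,rw,tv,tw,vw
∂2: piv[abv,aiw,akt,ant,bgn,bgw,bik,bin,bir,bit,biv,bkr,bkt,bnt,bnv,bnw,brt,brw,gin,irv,irw,itv,itw,ivw] rk=24  ker:gnw,ikr,ikt,inv,irt,krt,rtv,rtw,rvw,tvw
∂3: piv[bgnw,bikr,bikt,birt,bkrt,irtv,irtw,irvw,itvw] rk=9  ker:ikrt,rtvw
∂2c = {a,b} + {a,k} + {a,n} + {a,v} + {b,g} + {b,i} + {b,v} + {g,i} + {g,n} + {g,w} + {i,n} + {i,t} + {i,v} + {i,w} + {k,t} + {n,v}

cycle:no boundary:no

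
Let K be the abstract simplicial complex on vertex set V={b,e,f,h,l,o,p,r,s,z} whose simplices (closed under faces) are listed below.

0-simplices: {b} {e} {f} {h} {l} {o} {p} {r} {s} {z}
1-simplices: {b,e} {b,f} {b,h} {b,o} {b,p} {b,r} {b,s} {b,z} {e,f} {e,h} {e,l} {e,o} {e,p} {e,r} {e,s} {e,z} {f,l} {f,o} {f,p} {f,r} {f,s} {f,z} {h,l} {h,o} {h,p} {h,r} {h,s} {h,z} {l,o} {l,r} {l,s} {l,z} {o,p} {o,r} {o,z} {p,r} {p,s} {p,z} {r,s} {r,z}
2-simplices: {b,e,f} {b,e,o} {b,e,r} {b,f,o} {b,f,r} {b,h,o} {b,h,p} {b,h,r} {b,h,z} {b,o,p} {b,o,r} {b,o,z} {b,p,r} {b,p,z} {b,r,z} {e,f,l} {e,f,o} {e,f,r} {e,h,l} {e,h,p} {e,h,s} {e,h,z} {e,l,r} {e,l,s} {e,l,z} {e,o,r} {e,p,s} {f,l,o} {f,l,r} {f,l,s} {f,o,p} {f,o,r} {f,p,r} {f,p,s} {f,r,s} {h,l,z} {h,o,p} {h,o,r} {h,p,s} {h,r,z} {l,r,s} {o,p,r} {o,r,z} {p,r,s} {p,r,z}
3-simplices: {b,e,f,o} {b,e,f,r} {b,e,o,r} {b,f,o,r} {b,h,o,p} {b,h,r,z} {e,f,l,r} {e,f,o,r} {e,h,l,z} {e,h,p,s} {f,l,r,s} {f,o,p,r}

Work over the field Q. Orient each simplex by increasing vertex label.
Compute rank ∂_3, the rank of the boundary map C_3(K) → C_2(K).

n_0=10 n_1=40 n_2=45 n_3=12  [Q]
∂1: piv[be,bf,bh,bo,bp,br,bs,bz,el] rk=9  ker:ef,eh,eo,ep,er,es,ez,fl,fo,fp,fr,fs,fz,hl,ho,hp,hr,hs,hz,lo,lr,ls,lz,op,or,oz,pr,ps,pz,rs,rz
∂2: piv[bef,beo,ber,bfo,bfr,bho,bhp,bhr,bhz,bop,bor,boz,bpr,bpz,brz,efl,ehl,ehp,ehs,ehz,elr,els,elz,eps,flo,fls,fop,fps,frs] rk=29  ker:efo,efr,eor,flr,for,fpr,hlz,hop,hor,hps,hrz,lrs,opr,orz,prs,prz
∂3: piv[befo,befr,beor,bfor,bhop,bhrz,eflr,ehlz,ehps,flrs,fopr] rk=11  ker:efor
rk∂_3=11

rank∂_3=11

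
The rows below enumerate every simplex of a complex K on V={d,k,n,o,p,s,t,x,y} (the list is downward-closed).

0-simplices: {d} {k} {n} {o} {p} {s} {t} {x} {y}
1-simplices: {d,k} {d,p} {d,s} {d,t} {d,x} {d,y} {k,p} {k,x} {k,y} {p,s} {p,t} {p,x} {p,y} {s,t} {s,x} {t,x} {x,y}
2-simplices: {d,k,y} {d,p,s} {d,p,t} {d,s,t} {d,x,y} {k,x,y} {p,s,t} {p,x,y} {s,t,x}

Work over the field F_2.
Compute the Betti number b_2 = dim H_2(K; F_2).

n_0=9 n_1=17 n_2=9  [Z2]
∂1: piv[dk,dp,ds,dt,dx,dy] rk=6  ker:kp,kx,ky,ps,pt,px,py,st,sx,tx,xy
∂2: piv[dky,dps,dpt,dst,dxy,kxy,pxy,stx] rk=8  ker:pst
b_2=(9−8)−0=1

b_2=1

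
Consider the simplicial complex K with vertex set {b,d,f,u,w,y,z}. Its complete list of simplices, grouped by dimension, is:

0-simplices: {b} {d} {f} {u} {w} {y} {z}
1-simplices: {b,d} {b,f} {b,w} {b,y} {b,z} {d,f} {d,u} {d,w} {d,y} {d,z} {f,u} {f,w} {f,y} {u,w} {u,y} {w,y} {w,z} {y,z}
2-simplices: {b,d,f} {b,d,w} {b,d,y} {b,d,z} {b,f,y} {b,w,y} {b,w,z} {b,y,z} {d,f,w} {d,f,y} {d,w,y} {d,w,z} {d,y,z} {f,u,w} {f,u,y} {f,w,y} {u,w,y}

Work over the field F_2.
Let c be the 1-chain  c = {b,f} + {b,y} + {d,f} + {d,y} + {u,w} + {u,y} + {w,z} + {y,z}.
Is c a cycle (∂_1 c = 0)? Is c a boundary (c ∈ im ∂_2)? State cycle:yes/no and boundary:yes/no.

cycle:yes boundary:yes

n_0=7 n_1=18 n_2=17  [Z2]
∂1: piv[bd,bf,bw,by,bz,du] rk=6  ker:df,dw,dy,dz,fu,fw,fy,uw,uy,wy,wz,yz
∂2: piv[bdf,bdw,bdy,bdz,bfy,bwy,bwz,byz,dfw,fuw,fuy] rk=11  ker:dfy,dwy,dwz,dyz,fwy,uwy
∂1c = 0
c vs im∂2: reduces to 0 ⇒ boundary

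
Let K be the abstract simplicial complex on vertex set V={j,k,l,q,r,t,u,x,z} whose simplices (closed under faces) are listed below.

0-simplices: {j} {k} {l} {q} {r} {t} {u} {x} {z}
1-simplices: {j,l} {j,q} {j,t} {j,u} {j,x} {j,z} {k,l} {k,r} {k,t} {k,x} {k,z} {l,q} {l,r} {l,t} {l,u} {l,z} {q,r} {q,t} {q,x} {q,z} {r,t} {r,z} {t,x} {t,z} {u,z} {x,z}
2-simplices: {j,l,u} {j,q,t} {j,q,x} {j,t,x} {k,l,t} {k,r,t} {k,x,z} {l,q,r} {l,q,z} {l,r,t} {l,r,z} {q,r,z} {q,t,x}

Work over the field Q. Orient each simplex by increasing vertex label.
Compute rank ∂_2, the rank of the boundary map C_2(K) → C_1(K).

n_0=9 n_1=26 n_2=13  [Q]
∂1: piv[jl,jq,jt,ju,jx,jz,kl,kr] rk=8  ker:kt,kx,kz,lq,lr,lt,lu,lz,qr,qt,qx,qz,rt,rz,tx,tz,uz,xz
∂2: piv[jlu,jqt,jqx,jtx,klt,krt,kxz,lqr,lqz,lrt,lrz] rk=11  ker:qrz,qtx
rk∂_2=11

rank∂_2=11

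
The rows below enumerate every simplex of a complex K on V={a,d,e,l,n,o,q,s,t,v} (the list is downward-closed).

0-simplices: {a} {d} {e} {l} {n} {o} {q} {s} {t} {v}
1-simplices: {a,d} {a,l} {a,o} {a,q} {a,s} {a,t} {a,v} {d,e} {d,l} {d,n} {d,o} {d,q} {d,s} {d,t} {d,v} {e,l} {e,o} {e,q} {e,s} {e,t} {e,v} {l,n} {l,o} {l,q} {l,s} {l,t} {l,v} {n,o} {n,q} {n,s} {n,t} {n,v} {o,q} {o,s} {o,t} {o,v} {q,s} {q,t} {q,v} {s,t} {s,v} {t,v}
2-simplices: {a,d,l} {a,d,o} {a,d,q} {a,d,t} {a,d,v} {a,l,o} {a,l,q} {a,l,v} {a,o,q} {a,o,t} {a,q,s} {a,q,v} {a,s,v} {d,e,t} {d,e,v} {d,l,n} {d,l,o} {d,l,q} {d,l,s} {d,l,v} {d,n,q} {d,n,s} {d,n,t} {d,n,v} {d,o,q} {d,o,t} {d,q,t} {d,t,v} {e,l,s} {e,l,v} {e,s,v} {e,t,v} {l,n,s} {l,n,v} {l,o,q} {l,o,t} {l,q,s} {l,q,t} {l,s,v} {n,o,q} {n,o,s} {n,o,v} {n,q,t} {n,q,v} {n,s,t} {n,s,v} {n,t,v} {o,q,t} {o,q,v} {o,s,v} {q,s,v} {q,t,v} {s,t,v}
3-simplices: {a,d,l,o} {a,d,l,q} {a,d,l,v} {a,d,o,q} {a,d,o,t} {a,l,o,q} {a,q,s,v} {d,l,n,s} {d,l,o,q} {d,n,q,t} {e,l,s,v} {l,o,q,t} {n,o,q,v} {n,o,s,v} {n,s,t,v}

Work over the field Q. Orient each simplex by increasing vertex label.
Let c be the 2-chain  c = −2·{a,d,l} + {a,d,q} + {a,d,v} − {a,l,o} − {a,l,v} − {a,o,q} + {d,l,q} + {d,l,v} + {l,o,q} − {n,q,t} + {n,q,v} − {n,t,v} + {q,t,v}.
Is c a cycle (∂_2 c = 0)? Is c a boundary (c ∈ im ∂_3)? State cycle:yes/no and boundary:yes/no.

cycle:yes boundary:no

n_0=10 n_1=42 n_2=53 n_3=15  [Q]
∂1: piv[ad,al,ao,aq,as,at,av,de,dn] rk=9  ker:dl,do,dq,ds,dt,dv,el,eo,eq,es,et,ev,ln,lo,lq,ls,lt,lv,no,nq,ns,nt,nv,oq,os,ot,ov,qs,qt,qv,st,sv,tv
∂2: piv[adl,ado,adq,adt,adv,alo,alq,alv,aoq,aot,aqs,aqv,asv,det,dev,dln,dls,dnq,dns,dnt,dnv,dqt,dtv,els,elv,esv,lot,noq,nos,nov,nst] rk=31  ker:dlo,dlq,dlv,doq,dot,etv,lns,lnv,loq,lqs,lqt,lsv,nqt,nqv,nsv,ntv,oqt,oqv,osv,qsv,qtv,stv
∂3: piv[adlo,adlq,adlv,adoq,adot,aloq,aqsv,dlns,dnqt,elsv,loqt,noqv,nosv,nstv] rk=14  ker:dloq
∂2c = 0
c vs im∂3: residual ≠ 0 ⇒ not boundary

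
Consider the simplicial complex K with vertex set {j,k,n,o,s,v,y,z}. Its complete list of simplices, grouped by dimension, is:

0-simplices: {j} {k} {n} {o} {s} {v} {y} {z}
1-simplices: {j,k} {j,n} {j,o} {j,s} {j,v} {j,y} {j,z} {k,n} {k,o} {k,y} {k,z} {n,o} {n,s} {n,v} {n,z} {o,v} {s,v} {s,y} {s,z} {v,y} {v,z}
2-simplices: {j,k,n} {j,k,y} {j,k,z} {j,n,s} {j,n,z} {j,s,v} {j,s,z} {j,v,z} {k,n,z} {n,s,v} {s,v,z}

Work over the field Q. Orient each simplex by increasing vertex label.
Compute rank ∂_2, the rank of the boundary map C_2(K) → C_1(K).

n_0=8 n_1=21 n_2=11  [Q]
∂1: piv[jk,jn,jo,js,jv,jy,jz] rk=7  ker:kn,ko,ky,kz,no,ns,nv,nz,ov,sv,sy,sz,vy,vz
∂2: piv[jkn,jky,jkz,jns,jnz,jsv,jsz,jvz,nsv] rk=9  ker:knz,svz
rk∂_2=9

rank∂_2=9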